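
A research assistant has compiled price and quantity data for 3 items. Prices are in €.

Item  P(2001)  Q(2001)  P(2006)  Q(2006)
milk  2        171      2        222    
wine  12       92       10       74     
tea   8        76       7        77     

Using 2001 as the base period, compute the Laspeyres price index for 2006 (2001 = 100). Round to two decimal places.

Laspeyres price index uses base-period quantities as weights.
ΣP(2006)·Q(2001) = 2×171 + 10×92 + 7×76 = 342 + 920 + 532 = 1794
ΣP(2001)·Q(2001) = 2×171 + 12×92 + 8×76 = 342 + 1104 + 608 = 2054
Index = 1794 / 2054 × 100 = 87.3418

87.34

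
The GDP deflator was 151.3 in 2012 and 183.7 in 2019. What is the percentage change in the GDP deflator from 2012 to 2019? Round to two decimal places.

Change = (183.7 − 151.3) / 151.3 × 100
       = 32.4 / 151.3 × 100 = 21.4144%

21.41%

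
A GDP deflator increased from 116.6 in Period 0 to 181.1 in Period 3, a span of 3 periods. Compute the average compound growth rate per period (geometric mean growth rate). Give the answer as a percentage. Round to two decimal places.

15.81%

Growth factor = (181.1/116.6)^(1/3) = (1.553173)^(1/3) = 1.158084
Growth rate = 1.158084 − 1 = 0.158084 = 15.8084%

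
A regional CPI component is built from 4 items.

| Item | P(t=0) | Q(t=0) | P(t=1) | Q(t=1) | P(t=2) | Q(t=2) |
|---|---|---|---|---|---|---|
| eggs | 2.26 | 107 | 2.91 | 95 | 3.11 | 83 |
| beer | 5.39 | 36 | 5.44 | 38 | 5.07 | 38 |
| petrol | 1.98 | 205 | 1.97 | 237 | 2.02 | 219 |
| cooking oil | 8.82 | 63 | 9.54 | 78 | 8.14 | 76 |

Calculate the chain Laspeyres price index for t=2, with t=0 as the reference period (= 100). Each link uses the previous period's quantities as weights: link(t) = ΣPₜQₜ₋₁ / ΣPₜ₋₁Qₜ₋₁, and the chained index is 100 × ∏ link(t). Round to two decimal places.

102.30

Link t=0→t=1:
ΣP(t=1)Q(t=0) = 2.91×107 + 5.44×36 + 1.97×205 + 9.54×63 = 311.37 + 195.84 + 403.85 + 601.02 = 1512.08
ΣP(t=0)Q(t=0) = 2.26×107 + 5.39×36 + 1.98×205 + 8.82×63 = 241.82 + 194.04 + 405.9 + 555.66 = 1397.42
link = 1512.08/1397.42 = 1.082051
Link t=1→t=2:
ΣP(t=2)Q(t=1) = 3.11×95 + 5.07×38 + 2.02×237 + 8.14×78 = 295.45 + 192.66 + 478.74 + 634.92 = 1601.77
ΣP(t=1)Q(t=1) = 2.91×95 + 5.44×38 + 1.97×237 + 9.54×78 = 276.45 + 206.72 + 466.89 + 744.12 = 1694.18
link = 1601.77/1694.18 = 0.945454
Chained index = 100 × 1.082051 × 0.945454 = 102.3030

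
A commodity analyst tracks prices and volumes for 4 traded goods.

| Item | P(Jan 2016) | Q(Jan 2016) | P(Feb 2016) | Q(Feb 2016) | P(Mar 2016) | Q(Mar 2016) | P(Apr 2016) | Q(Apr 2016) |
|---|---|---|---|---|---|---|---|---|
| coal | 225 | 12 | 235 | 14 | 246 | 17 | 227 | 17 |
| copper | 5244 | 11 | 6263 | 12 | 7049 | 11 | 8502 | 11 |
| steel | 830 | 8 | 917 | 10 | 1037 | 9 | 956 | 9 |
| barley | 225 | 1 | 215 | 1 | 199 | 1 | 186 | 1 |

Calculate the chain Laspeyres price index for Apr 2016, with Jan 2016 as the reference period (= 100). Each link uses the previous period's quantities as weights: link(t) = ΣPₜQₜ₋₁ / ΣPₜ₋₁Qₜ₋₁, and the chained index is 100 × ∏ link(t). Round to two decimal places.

153.95

Link Jan 2016→Feb 2016:
ΣP(Feb 2016)Q(Jan 2016) = 235×12 + 6263×11 + 917×8 + 215×1 = 2820 + 68893 + 7336 + 215 = 79264
ΣP(Jan 2016)Q(Jan 2016) = 225×12 + 5244×11 + 830×8 + 225×1 = 2700 + 57684 + 6640 + 225 = 67249
link = 79264/67249 = 1.178664
Link Feb 2016→Mar 2016:
ΣP(Mar 2016)Q(Feb 2016) = 246×14 + 7049×12 + 1037×10 + 199×1 = 3444 + 84588 + 10370 + 199 = 98601
ΣP(Feb 2016)Q(Feb 2016) = 235×14 + 6263×12 + 917×10 + 215×1 = 3290 + 75156 + 9170 + 215 = 87831
link = 98601/87831 = 1.122622
Link Mar 2016→Apr 2016:
ΣP(Apr 2016)Q(Mar 2016) = 227×17 + 8502×11 + 956×9 + 186×1 = 3859 + 93522 + 8604 + 186 = 106171
ΣP(Mar 2016)Q(Mar 2016) = 246×17 + 7049×11 + 1037×9 + 199×1 = 4182 + 77539 + 9333 + 199 = 91253
link = 106171/91253 = 1.163480
Chained index = 100 × 1.178664 × 1.122622 × 1.163480 = 153.9510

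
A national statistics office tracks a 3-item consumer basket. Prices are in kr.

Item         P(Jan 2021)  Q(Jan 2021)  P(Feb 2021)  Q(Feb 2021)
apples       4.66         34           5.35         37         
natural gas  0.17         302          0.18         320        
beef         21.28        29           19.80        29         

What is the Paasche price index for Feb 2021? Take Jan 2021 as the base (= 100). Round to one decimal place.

Paasche price index uses current-period quantities as weights.
ΣP(Feb 2021)·Q(Feb 2021) = 5.35×37 + 0.18×320 + 19.80×29 = 197.95 + 57.6 + 574.2 = 829.75
ΣP(Jan 2021)·Q(Feb 2021) = 4.66×37 + 0.17×320 + 21.28×29 = 172.42 + 54.4 + 617.12 = 843.94
Index = 829.75 / 843.94 × 100 = 98.3186

98.3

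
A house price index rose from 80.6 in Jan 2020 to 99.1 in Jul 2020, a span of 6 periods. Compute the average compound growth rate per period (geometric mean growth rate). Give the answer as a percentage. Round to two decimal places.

3.50%

Growth factor = (99.1/80.6)^(1/6) = (1.229529)^(1/6) = 1.035038
Growth rate = 1.035038 − 1 = 0.035038 = 3.5038%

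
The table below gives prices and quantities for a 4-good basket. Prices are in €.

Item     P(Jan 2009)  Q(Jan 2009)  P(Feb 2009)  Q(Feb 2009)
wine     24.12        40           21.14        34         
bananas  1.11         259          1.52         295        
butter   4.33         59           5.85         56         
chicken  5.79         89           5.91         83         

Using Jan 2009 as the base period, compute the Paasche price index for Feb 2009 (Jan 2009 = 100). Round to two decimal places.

106.13

Paasche price index uses current-period quantities as weights.
ΣP(Feb 2009)·Q(Feb 2009) = 21.14×34 + 1.52×295 + 5.85×56 + 5.91×83 = 718.76 + 448.4 + 327.6 + 490.53 = 1985.29
ΣP(Jan 2009)·Q(Feb 2009) = 24.12×34 + 1.11×295 + 4.33×56 + 5.79×83 = 820.08 + 327.45 + 242.48 + 480.57 = 1870.58
Index = 1985.29 / 1870.58 × 100 = 106.1323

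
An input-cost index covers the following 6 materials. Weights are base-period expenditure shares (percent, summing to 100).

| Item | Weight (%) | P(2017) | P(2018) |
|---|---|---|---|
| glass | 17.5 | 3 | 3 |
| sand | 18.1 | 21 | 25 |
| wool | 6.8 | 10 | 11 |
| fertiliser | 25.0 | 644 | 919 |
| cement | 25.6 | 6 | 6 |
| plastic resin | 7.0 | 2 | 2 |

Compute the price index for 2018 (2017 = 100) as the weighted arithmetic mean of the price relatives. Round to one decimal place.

114.8

glass: 17.5 × (3/3) = 17.5 × 1.000000 = 17.5000
sand: 18.1 × (25/21) = 18.1 × 1.190476 = 21.5476
wool: 6.8 × (11/10) = 6.8 × 1.100000 = 7.4800
fertiliser: 25.0 × (919/644) = 25.0 × 1.427019 = 35.6755
cement: 25.6 × (6/6) = 25.6 × 1.000000 = 25.6000
plastic resin: 7.0 × (2/2) = 7.0 × 1.000000 = 7.0000
Index = Σ wᵢ·(p₁ᵢ/p₀ᵢ) = 17.5000 + 21.5476 + 7.4800 + 35.6755 + 25.6000 + 7.0000 = 114.8031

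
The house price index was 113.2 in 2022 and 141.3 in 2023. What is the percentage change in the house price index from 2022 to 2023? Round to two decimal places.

24.82%

Change = (141.3 − 113.2) / 113.2 × 100
       = 28.1 / 113.2 × 100 = 24.8233%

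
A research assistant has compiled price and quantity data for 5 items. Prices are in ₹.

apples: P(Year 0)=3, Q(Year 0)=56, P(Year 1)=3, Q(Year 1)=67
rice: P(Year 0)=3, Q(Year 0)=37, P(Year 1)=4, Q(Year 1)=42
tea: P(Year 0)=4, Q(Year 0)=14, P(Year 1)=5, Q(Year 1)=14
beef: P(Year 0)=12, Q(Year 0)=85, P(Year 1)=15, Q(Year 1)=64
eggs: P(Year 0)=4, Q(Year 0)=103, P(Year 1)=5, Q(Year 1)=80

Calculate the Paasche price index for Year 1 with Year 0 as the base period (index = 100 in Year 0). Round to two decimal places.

Paasche price index uses current-period quantities as weights.
ΣP(Year 1)·Q(Year 1) = 3×67 + 4×42 + 5×14 + 15×64 + 5×80 = 201 + 168 + 70 + 960 + 400 = 1799
ΣP(Year 0)·Q(Year 1) = 3×67 + 3×42 + 4×14 + 12×64 + 4×80 = 201 + 126 + 56 + 768 + 320 = 1471
Index = 1799 / 1471 × 100 = 122.2978

122.30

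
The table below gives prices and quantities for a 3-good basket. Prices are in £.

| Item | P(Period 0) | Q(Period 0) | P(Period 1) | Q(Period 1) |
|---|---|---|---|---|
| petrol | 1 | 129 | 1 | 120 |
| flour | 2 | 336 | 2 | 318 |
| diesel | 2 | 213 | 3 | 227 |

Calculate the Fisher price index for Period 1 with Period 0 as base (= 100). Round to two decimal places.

118.06

Laspeyres component (base-period weights):
ΣP(Period 1)Q(Period 0) = 1×129 + 2×336 + 3×213 = 129 + 672 + 639 = 1440
ΣP(Period 0)Q(Period 0) = 1×129 + 2×336 + 2×213 = 129 + 672 + 426 = 1227
L = 1440 / 1227 × 100 = 117.3594
Paasche component (current-period weights):
ΣP(Period 1)Q(Period 1) = 1×120 + 2×318 + 3×227 = 120 + 636 + 681 = 1437
ΣP(Period 0)Q(Period 1) = 1×120 + 2×318 + 2×227 = 120 + 636 + 454 = 1210
P = 1437 / 1210 × 100 = 118.7603
Fisher = √(L × P) = √(117.3594 × 118.7603) = 118.0578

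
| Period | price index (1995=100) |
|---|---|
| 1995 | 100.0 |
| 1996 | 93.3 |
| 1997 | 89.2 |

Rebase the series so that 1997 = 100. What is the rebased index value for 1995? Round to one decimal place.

112.1

Rebased(1995) = 100.0 / 89.2 × 100 = 112.1076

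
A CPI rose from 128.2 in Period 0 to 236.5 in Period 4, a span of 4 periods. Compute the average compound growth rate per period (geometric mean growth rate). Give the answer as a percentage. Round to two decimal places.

16.54%

Growth factor = (236.5/128.2)^(1/4) = (1.844774)^(1/4) = 1.165429
Growth rate = 1.165429 − 1 = 0.165429 = 16.5429%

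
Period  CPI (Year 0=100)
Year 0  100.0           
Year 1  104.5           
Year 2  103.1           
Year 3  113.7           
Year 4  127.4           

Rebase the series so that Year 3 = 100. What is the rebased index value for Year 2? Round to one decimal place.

90.7

Rebased(Year 2) = 103.1 / 113.7 × 100 = 90.6772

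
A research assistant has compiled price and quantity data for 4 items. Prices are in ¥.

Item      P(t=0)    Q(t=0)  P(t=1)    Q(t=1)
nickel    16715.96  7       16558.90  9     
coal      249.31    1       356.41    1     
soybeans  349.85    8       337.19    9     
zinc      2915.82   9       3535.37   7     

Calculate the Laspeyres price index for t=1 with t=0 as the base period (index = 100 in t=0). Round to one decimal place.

Laspeyres price index uses base-period quantities as weights.
ΣP(t=1)·Q(t=0) = 16558.90×7 + 356.41×1 + 337.19×8 + 3535.37×9 = 115912.3 + 356.41 + 2697.52 + 31818.33 = 150784.56
ΣP(t=0)·Q(t=0) = 16715.96×7 + 249.31×1 + 349.85×8 + 2915.82×9 = 117011.72 + 249.31 + 2798.8 + 26242.38 = 146302.21
Index = 150784.56 / 146302.21 × 100 = 103.0638

103.1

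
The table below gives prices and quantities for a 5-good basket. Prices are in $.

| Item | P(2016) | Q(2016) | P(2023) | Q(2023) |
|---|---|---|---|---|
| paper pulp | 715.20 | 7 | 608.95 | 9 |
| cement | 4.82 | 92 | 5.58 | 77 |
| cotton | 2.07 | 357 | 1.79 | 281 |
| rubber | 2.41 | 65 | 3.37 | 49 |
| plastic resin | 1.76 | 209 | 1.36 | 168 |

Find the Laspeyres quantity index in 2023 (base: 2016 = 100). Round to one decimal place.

Laspeyres quantity index uses base-period prices as weights.
ΣP(2016)·Q(2023) = 715.20×9 + 4.82×77 + 2.07×281 + 2.41×49 + 1.76×168 = 6436.8 + 371.14 + 581.67 + 118.09 + 295.68 = 7803.38
ΣP(2016)·Q(2016) = 715.20×7 + 4.82×92 + 2.07×357 + 2.41×65 + 1.76×209 = 5006.4 + 443.44 + 738.99 + 156.65 + 367.84 = 6713.32
Index = 7803.38 / 6713.32 × 100 = 116.2373

116.2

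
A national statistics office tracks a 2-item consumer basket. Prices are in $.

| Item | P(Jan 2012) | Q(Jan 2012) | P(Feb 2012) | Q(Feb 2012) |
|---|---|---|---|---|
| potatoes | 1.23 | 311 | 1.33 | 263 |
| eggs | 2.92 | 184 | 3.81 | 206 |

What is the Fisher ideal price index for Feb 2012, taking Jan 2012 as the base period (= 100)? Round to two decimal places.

121.92

Laspeyres component (base-period weights):
ΣP(Feb 2012)Q(Jan 2012) = 1.33×311 + 3.81×184 = 413.63 + 701.04 = 1114.67
ΣP(Jan 2012)Q(Jan 2012) = 1.23×311 + 2.92×184 = 382.53 + 537.28 = 919.81
L = 1114.67 / 919.81 × 100 = 121.1848
Paasche component (current-period weights):
ΣP(Feb 2012)Q(Feb 2012) = 1.33×263 + 3.81×206 = 349.79 + 784.86 = 1134.65
ΣP(Jan 2012)Q(Feb 2012) = 1.23×263 + 2.92×206 = 323.49 + 601.52 = 925.01
P = 1134.65 / 925.01 × 100 = 122.6635
Fisher = √(L × P) = √(121.1848 × 122.6635) = 121.9219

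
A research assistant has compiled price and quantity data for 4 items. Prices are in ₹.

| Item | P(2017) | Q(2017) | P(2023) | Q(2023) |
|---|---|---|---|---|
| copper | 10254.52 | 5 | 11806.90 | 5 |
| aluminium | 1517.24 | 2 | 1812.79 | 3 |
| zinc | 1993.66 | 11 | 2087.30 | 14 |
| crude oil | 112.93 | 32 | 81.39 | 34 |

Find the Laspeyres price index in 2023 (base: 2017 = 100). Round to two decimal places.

110.49

Laspeyres price index uses base-period quantities as weights.
ΣP(2023)·Q(2017) = 11806.90×5 + 1812.79×2 + 2087.30×11 + 81.39×32 = 59034.5 + 3625.58 + 22960.3 + 2604.48 = 88224.86
ΣP(2017)·Q(2017) = 10254.52×5 + 1517.24×2 + 1993.66×11 + 112.93×32 = 51272.6 + 3034.48 + 21930.26 + 3613.76 = 79851.1
Index = 88224.86 / 79851.1 × 100 = 110.4867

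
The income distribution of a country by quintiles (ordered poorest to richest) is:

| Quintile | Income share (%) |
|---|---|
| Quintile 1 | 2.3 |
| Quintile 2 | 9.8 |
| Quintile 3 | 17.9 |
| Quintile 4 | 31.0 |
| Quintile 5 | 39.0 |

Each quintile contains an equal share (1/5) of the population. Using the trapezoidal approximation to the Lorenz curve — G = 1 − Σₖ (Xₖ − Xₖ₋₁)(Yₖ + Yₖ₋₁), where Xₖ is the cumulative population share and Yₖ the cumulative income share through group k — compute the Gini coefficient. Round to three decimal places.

Cumulative income shares Yₖ: 0.0230, 0.1210, 0.3000, 0.6100, 1.0000
Σ (Xₖ−Xₖ₋₁)(Yₖ+Yₖ₋₁) = (1/5)(0.0230+0.0000) + (1/5)(0.1210+0.0230) + (1/5)(0.3000+0.1210) + (1/5)(0.6100+0.3000) + (1/5)(1.0000+0.6100)
  = 0.0046 + 0.0288 + 0.0842 + 0.1820 + 0.3220 = 0.6216
G = 1 − 0.6216 = 0.3784

0.378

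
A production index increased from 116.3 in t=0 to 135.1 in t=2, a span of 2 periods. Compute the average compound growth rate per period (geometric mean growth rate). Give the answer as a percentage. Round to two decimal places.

7.78%

Growth factor = (135.1/116.3)^(1/2) = (1.161651)^(1/2) = 1.077799
Growth rate = 1.077799 − 1 = 0.077799 = 7.7799%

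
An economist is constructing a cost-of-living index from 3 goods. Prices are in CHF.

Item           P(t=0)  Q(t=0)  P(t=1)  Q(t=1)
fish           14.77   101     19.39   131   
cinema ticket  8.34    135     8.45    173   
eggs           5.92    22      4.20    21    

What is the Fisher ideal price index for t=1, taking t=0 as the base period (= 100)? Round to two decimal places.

Laspeyres component (base-period weights):
ΣP(t=1)Q(t=0) = 19.39×101 + 8.45×135 + 4.20×22 = 1958.39 + 1140.75 + 92.4 = 3191.54
ΣP(t=0)Q(t=0) = 14.77×101 + 8.34×135 + 5.92×22 = 1491.77 + 1125.9 + 130.24 = 2747.91
L = 3191.54 / 2747.91 × 100 = 116.1443
Paasche component (current-period weights):
ΣP(t=1)Q(t=1) = 19.39×131 + 8.45×173 + 4.20×21 = 2540.09 + 1461.85 + 88.2 = 4090.14
ΣP(t=0)Q(t=1) = 14.77×131 + 8.34×173 + 5.92×21 = 1934.87 + 1442.82 + 124.32 = 3502.01
P = 4090.14 / 3502.01 × 100 = 116.7941
Fisher = √(L × P) = √(116.1443 × 116.7941) = 116.4687

116.47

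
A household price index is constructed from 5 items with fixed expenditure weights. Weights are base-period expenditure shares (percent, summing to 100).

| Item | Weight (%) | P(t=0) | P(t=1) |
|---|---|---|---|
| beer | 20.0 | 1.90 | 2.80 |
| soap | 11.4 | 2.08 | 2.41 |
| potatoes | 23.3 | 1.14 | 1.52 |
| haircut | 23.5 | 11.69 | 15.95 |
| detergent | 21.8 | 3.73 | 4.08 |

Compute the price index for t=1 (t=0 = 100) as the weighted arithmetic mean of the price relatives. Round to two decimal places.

129.66

beer: 20.0 × (2.80/1.90) = 20.0 × 1.473684 = 29.4737
soap: 11.4 × (2.41/2.08) = 11.4 × 1.158654 = 13.2087
potatoes: 23.3 × (1.52/1.14) = 23.3 × 1.333333 = 31.0667
haircut: 23.5 × (15.95/11.69) = 23.5 × 1.364414 = 32.0637
detergent: 21.8 × (4.08/3.73) = 21.8 × 1.093834 = 23.8456
Index = Σ wᵢ·(p₁ᵢ/p₀ᵢ) = 29.4737 + 13.2087 + 31.0667 + 32.0637 + 23.8456 = 129.6583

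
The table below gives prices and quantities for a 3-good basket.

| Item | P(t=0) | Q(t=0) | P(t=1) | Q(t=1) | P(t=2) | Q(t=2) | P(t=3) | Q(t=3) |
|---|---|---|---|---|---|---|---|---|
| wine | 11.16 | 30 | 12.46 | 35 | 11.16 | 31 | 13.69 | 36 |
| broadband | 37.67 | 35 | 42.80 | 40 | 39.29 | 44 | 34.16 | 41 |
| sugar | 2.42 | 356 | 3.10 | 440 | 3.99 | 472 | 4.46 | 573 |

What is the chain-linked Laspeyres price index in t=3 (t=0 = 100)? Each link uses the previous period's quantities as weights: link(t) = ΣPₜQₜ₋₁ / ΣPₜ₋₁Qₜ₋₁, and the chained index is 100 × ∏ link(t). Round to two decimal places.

127.61

Link t=0→t=1:
ΣP(t=1)Q(t=0) = 12.46×30 + 42.80×35 + 3.10×356 = 373.8 + 1498 + 1103.6 = 2975.4
ΣP(t=0)Q(t=0) = 11.16×30 + 37.67×35 + 2.42×356 = 334.8 + 1318.45 + 861.52 = 2514.77
link = 2975.4/2514.77 = 1.183170
Link t=1→t=2:
ΣP(t=2)Q(t=1) = 11.16×35 + 39.29×40 + 3.99×440 = 390.6 + 1571.6 + 1755.6 = 3717.8
ΣP(t=1)Q(t=1) = 12.46×35 + 42.80×40 + 3.10×440 = 436.1 + 1712 + 1364 = 3512.1
link = 3717.8/3512.1 = 1.058569
Link t=2→t=3:
ΣP(t=3)Q(t=2) = 13.69×31 + 34.16×44 + 4.46×472 = 424.39 + 1503.04 + 2105.12 = 4032.55
ΣP(t=2)Q(t=2) = 11.16×31 + 39.29×44 + 3.99×472 = 345.96 + 1728.76 + 1883.28 = 3958
link = 4032.55/3958 = 1.018835
Chained index = 100 × 1.183170 × 1.058569 × 1.018835 = 127.6057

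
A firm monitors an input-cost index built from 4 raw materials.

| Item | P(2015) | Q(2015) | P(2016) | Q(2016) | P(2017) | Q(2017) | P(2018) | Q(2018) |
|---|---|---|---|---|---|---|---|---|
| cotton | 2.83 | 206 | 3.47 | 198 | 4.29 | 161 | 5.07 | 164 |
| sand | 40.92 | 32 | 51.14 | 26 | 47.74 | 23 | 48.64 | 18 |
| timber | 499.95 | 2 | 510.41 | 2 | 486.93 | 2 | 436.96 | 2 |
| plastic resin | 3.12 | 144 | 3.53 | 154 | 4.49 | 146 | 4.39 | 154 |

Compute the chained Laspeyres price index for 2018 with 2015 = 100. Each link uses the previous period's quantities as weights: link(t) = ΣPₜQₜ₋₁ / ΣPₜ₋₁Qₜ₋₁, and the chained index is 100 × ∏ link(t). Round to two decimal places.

122.93

Link 2015→2016:
ΣP(2016)Q(2015) = 3.47×206 + 51.14×32 + 510.41×2 + 3.53×144 = 714.82 + 1636.48 + 1020.82 + 508.32 = 3880.44
ΣP(2015)Q(2015) = 2.83×206 + 40.92×32 + 499.95×2 + 3.12×144 = 582.98 + 1309.44 + 999.9 + 449.28 = 3341.6
link = 3880.44/3341.6 = 1.161252
Link 2016→2017:
ΣP(2017)Q(2016) = 4.29×198 + 47.74×26 + 486.93×2 + 4.49×154 = 849.42 + 1241.24 + 973.86 + 691.46 = 3755.98
ΣP(2016)Q(2016) = 3.47×198 + 51.14×26 + 510.41×2 + 3.53×154 = 687.06 + 1329.64 + 1020.82 + 543.62 = 3581.14
link = 3755.98/3581.14 = 1.048822
Link 2017→2018:
ΣP(2018)Q(2017) = 5.07×161 + 48.64×23 + 436.96×2 + 4.39×146 = 816.27 + 1118.72 + 873.92 + 640.94 = 3449.85
ΣP(2017)Q(2017) = 4.29×161 + 47.74×23 + 486.93×2 + 4.49×146 = 690.69 + 1098.02 + 973.86 + 655.54 = 3418.11
link = 3449.85/3418.11 = 1.009286
Chained index = 100 × 1.161252 × 1.048822 × 1.009286 = 122.9257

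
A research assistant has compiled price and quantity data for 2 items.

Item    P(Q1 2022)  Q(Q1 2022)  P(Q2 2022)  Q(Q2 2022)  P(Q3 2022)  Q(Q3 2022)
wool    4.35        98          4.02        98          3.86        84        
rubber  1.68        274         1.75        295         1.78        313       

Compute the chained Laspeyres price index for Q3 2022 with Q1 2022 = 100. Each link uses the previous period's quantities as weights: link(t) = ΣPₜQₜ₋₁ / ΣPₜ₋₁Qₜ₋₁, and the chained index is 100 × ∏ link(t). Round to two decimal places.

Link Q1 2022→Q2 2022:
ΣP(Q2 2022)Q(Q1 2022) = 4.02×98 + 1.75×274 = 393.96 + 479.5 = 873.46
ΣP(Q1 2022)Q(Q1 2022) = 4.35×98 + 1.68×274 = 426.3 + 460.32 = 886.62
link = 873.46/886.62 = 0.985157
Link Q2 2022→Q3 2022:
ΣP(Q3 2022)Q(Q2 2022) = 3.86×98 + 1.78×295 = 378.28 + 525.1 = 903.38
ΣP(Q2 2022)Q(Q2 2022) = 4.02×98 + 1.75×295 = 393.96 + 516.25 = 910.21
link = 903.38/910.21 = 0.992496
Chained index = 100 × 0.985157 × 0.992496 = 97.7765

97.78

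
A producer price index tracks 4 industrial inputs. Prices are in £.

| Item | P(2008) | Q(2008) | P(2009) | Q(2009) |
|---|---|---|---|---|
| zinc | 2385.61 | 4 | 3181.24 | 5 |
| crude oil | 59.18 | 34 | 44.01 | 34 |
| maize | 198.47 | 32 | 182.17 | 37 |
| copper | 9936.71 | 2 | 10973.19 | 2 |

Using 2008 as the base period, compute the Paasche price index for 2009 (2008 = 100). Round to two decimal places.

Paasche price index uses current-period quantities as weights.
ΣP(2009)·Q(2009) = 3181.24×5 + 44.01×34 + 182.17×37 + 10973.19×2 = 15906.2 + 1496.34 + 6740.29 + 21946.38 = 46089.21
ΣP(2008)·Q(2009) = 2385.61×5 + 59.18×34 + 198.47×37 + 9936.71×2 = 11928.05 + 2012.12 + 7343.39 + 19873.42 = 41156.98
Index = 46089.21 / 41156.98 × 100 = 111.9839

111.98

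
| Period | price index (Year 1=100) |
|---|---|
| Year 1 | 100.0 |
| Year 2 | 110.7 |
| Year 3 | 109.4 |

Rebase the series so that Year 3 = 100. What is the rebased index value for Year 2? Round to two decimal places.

Rebased(Year 2) = 110.7 / 109.4 × 100 = 101.1883

101.19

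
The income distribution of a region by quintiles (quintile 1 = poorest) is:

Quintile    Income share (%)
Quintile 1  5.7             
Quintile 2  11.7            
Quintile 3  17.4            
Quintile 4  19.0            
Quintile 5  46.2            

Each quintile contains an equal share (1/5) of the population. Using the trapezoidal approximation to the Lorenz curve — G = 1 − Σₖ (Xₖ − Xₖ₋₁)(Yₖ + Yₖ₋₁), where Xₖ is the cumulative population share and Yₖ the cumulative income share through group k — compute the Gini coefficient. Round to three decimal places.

Cumulative income shares Yₖ: 0.0570, 0.1740, 0.3480, 0.5380, 1.0000
Σ (Xₖ−Xₖ₋₁)(Yₖ+Yₖ₋₁) = (1/5)(0.0570+0.0000) + (1/5)(0.1740+0.0570) + (1/5)(0.3480+0.1740) + (1/5)(0.5380+0.3480) + (1/5)(1.0000+0.5380)
  = 0.0114 + 0.0462 + 0.1044 + 0.1772 + 0.3076 = 0.6468
G = 1 − 0.6468 = 0.3532

0.353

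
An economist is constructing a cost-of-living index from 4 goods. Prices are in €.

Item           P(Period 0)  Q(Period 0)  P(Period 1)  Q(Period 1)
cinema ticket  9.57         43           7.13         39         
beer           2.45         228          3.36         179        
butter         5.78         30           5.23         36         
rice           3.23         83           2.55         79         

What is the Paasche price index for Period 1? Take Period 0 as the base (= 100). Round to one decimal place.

Paasche price index uses current-period quantities as weights.
ΣP(Period 1)·Q(Period 1) = 7.13×39 + 3.36×179 + 5.23×36 + 2.55×79 = 278.07 + 601.44 + 188.28 + 201.45 = 1269.24
ΣP(Period 0)·Q(Period 1) = 9.57×39 + 2.45×179 + 5.78×36 + 3.23×79 = 373.23 + 438.55 + 208.08 + 255.17 = 1275.03
Index = 1269.24 / 1275.03 × 100 = 99.5459

99.5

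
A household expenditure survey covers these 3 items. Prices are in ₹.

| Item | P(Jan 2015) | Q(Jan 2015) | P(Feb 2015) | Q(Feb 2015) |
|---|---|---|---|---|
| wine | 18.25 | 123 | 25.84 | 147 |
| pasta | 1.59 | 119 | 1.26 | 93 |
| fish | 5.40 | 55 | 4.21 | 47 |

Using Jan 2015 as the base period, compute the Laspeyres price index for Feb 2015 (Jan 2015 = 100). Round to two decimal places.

130.35

Laspeyres price index uses base-period quantities as weights.
ΣP(Feb 2015)·Q(Jan 2015) = 25.84×123 + 1.26×119 + 4.21×55 = 3178.32 + 149.94 + 231.55 = 3559.81
ΣP(Jan 2015)·Q(Jan 2015) = 18.25×123 + 1.59×119 + 5.40×55 = 2244.75 + 189.21 + 297 = 2730.96
Index = 3559.81 / 2730.96 × 100 = 130.3501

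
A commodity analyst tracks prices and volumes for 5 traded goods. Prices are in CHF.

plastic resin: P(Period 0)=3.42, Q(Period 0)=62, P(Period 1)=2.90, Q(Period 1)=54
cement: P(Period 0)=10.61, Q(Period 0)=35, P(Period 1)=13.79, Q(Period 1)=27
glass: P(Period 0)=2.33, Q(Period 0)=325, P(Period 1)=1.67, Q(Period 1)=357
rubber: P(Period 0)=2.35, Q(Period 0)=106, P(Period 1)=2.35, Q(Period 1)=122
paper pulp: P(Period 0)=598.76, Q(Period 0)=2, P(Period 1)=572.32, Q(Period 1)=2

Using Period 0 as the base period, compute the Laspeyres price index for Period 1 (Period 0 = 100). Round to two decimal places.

Laspeyres price index uses base-period quantities as weights.
ΣP(Period 1)·Q(Period 0) = 2.90×62 + 13.79×35 + 1.67×325 + 2.35×106 + 572.32×2 = 179.8 + 482.65 + 542.75 + 249.1 + 1144.64 = 2598.94
ΣP(Period 0)·Q(Period 0) = 3.42×62 + 10.61×35 + 2.33×325 + 2.35×106 + 598.76×2 = 212.04 + 371.35 + 757.25 + 249.1 + 1197.52 = 2787.26
Index = 2598.94 / 2787.26 × 100 = 93.2435

93.24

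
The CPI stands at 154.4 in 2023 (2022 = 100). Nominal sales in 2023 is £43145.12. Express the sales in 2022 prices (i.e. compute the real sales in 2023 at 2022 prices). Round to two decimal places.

Real = Nominal ÷ (Index/100) = 43145.12 ÷ (154.4/100)
     = 43145.12 ÷ 1.544 = 27943.7306

27943.73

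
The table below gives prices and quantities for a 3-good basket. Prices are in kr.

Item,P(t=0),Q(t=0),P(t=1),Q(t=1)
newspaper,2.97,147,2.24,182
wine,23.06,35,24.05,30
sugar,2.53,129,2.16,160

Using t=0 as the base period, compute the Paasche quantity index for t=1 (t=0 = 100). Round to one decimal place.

Paasche quantity index uses current-period prices as weights.
ΣP(t=1)·Q(t=1) = 2.24×182 + 24.05×30 + 2.16×160 = 407.68 + 721.5 + 345.6 = 1474.78
ΣP(t=1)·Q(t=0) = 2.24×147 + 24.05×35 + 2.16×129 = 329.28 + 841.75 + 278.64 = 1449.67
Index = 1474.78 / 1449.67 × 100 = 101.7321

101.7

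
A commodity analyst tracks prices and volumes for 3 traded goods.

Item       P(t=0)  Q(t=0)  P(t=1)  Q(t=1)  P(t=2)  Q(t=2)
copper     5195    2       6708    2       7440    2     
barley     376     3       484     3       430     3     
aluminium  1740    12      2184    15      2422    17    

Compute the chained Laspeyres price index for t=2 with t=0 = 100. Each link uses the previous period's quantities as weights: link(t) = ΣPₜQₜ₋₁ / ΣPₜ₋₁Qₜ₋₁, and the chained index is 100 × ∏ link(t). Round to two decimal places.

Link t=0→t=1:
ΣP(t=1)Q(t=0) = 6708×2 + 484×3 + 2184×12 = 13416 + 1452 + 26208 = 41076
ΣP(t=0)Q(t=0) = 5195×2 + 376×3 + 1740×12 = 10390 + 1128 + 20880 = 32398
link = 41076/32398 = 1.267856
Link t=1→t=2:
ΣP(t=2)Q(t=1) = 7440×2 + 430×3 + 2422×15 = 14880 + 1290 + 36330 = 52500
ΣP(t=1)Q(t=1) = 6708×2 + 484×3 + 2184×15 = 13416 + 1452 + 32760 = 47628
link = 52500/47628 = 1.102293
Chained index = 100 × 1.267856 × 1.102293 = 139.7549

139.75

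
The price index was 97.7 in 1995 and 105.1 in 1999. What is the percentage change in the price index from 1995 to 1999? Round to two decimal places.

7.57%

Change = (105.1 − 97.7) / 97.7 × 100
       = 7.4 / 97.7 × 100 = 7.5742%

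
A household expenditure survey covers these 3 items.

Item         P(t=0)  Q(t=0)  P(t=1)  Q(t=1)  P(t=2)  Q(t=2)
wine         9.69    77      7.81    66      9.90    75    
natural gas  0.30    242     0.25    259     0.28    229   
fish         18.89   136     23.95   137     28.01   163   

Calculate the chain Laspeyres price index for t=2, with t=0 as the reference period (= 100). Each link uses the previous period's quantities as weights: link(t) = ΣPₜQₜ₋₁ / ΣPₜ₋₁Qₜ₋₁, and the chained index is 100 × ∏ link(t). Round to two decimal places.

136.71

Link t=0→t=1:
ΣP(t=1)Q(t=0) = 7.81×77 + 0.25×242 + 23.95×136 = 601.37 + 60.5 + 3257.2 = 3919.07
ΣP(t=0)Q(t=0) = 9.69×77 + 0.30×242 + 18.89×136 = 746.13 + 72.6 + 2569.04 = 3387.77
link = 3919.07/3387.77 = 1.156829
Link t=1→t=2:
ΣP(t=2)Q(t=1) = 9.90×66 + 0.28×259 + 28.01×137 = 653.4 + 72.52 + 3837.37 = 4563.29
ΣP(t=1)Q(t=1) = 7.81×66 + 0.25×259 + 23.95×137 = 515.46 + 64.75 + 3281.15 = 3861.36
link = 4563.29/3861.36 = 1.181783
Chained index = 100 × 1.156829 × 1.181783 = 136.7121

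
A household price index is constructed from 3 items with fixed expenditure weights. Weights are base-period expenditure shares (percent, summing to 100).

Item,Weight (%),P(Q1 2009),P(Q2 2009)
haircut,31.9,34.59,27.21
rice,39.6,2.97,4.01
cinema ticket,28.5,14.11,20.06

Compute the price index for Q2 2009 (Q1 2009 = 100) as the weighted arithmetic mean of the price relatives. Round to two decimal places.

119.08

haircut: 31.9 × (27.21/34.59) = 31.9 × 0.786644 = 25.0939
rice: 39.6 × (4.01/2.97) = 39.6 × 1.350168 = 53.4667
cinema ticket: 28.5 × (20.06/14.11) = 28.5 × 1.421687 = 40.5181
Index = Σ wᵢ·(p₁ᵢ/p₀ᵢ) = 25.0939 + 53.4667 + 40.5181 = 119.0787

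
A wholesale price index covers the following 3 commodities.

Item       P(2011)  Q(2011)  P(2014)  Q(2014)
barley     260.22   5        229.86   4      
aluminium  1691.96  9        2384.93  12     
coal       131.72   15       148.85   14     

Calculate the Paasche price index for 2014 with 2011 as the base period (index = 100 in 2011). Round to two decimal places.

Paasche price index uses current-period quantities as weights.
ΣP(2014)·Q(2014) = 229.86×4 + 2384.93×12 + 148.85×14 = 919.44 + 28619.16 + 2083.9 = 31622.5
ΣP(2011)·Q(2014) = 260.22×4 + 1691.96×12 + 131.72×14 = 1040.88 + 20303.52 + 1844.08 = 23188.48
Index = 31622.5 / 23188.48 × 100 = 136.3716

136.37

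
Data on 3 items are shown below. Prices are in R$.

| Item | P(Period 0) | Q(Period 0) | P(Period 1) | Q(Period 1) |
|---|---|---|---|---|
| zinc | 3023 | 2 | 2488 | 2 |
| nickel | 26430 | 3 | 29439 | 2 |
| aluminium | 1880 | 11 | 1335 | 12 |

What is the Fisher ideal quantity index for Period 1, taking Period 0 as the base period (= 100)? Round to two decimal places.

Laspeyres component (base-period weights):
ΣP(Period 0)Q(Period 1) = 3023×2 + 26430×2 + 1880×12 = 6046 + 52860 + 22560 = 81466
ΣP(Period 0)Q(Period 0) = 3023×2 + 26430×3 + 1880×11 = 6046 + 79290 + 20680 = 106016
L = 81466 / 106016 × 100 = 76.8431
Paasche component (current-period weights):
ΣP(Period 1)Q(Period 1) = 2488×2 + 29439×2 + 1335×12 = 4976 + 58878 + 16020 = 79874
ΣP(Period 1)Q(Period 0) = 2488×2 + 29439×3 + 1335×11 = 4976 + 88317 + 14685 = 107978
P = 79874 / 107978 × 100 = 73.9725
Fisher = √(L × P) = √(76.8431 × 73.9725) = 75.3941

75.39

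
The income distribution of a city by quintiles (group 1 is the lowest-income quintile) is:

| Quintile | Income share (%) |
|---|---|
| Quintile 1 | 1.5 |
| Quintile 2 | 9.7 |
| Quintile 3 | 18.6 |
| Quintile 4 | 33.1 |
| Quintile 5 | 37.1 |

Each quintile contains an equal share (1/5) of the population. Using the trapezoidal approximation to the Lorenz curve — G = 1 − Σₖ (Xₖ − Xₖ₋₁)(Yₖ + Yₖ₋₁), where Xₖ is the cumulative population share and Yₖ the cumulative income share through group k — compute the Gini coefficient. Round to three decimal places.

0.378

Cumulative income shares Yₖ: 0.0150, 0.1120, 0.2980, 0.6290, 1.0000
Σ (Xₖ−Xₖ₋₁)(Yₖ+Yₖ₋₁) = (1/5)(0.0150+0.0000) + (1/5)(0.1120+0.0150) + (1/5)(0.2980+0.1120) + (1/5)(0.6290+0.2980) + (1/5)(1.0000+0.6290)
  = 0.0030 + 0.0254 + 0.0820 + 0.1854 + 0.3258 = 0.6216
G = 1 − 0.6216 = 0.3784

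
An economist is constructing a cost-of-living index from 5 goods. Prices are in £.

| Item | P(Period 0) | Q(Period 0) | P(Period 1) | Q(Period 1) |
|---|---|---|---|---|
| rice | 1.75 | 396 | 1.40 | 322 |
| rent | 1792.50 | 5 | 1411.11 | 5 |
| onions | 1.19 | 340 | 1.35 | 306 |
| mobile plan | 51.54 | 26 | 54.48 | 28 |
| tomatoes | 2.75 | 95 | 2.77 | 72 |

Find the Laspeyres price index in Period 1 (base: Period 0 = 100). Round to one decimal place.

83.6

Laspeyres price index uses base-period quantities as weights.
ΣP(Period 1)·Q(Period 0) = 1.40×396 + 1411.11×5 + 1.35×340 + 54.48×26 + 2.77×95 = 554.4 + 7055.55 + 459 + 1416.48 + 263.15 = 9748.58
ΣP(Period 0)·Q(Period 0) = 1.75×396 + 1792.50×5 + 1.19×340 + 51.54×26 + 2.75×95 = 693 + 8962.5 + 404.6 + 1340.04 + 261.25 = 11661.39
Index = 9748.58 / 11661.39 × 100 = 83.5971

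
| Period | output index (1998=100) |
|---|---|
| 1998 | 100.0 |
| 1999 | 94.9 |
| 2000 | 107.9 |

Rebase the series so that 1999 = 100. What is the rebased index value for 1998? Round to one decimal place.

Rebased(1998) = 100.0 / 94.9 × 100 = 105.3741

105.4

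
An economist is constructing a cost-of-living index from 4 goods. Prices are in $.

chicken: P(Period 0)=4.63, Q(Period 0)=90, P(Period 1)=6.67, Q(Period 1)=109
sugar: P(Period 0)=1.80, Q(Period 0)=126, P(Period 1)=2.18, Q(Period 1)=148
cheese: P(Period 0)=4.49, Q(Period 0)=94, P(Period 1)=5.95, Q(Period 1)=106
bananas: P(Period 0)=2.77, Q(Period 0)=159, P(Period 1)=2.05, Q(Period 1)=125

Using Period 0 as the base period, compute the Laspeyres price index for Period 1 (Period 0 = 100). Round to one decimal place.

116.9

Laspeyres price index uses base-period quantities as weights.
ΣP(Period 1)·Q(Period 0) = 6.67×90 + 2.18×126 + 5.95×94 + 2.05×159 = 600.3 + 274.68 + 559.3 + 325.95 = 1760.23
ΣP(Period 0)·Q(Period 0) = 4.63×90 + 1.80×126 + 4.49×94 + 2.77×159 = 416.7 + 226.8 + 422.06 + 440.43 = 1505.99
Index = 1760.23 / 1505.99 × 100 = 116.8819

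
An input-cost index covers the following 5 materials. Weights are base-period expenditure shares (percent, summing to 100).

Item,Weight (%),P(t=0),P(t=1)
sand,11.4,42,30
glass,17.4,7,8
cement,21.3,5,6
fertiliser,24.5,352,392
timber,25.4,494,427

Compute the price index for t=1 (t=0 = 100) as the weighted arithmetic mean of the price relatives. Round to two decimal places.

sand: 11.4 × (30/42) = 11.4 × 0.714286 = 8.1429
glass: 17.4 × (8/7) = 17.4 × 1.142857 = 19.8857
cement: 21.3 × (6/5) = 21.3 × 1.200000 = 25.5600
fertiliser: 24.5 × (392/352) = 24.5 × 1.113636 = 27.2841
timber: 25.4 × (427/494) = 25.4 × 0.864372 = 21.9551
Index = Σ wᵢ·(p₁ᵢ/p₀ᵢ) = 8.1429 + 19.8857 + 25.5600 + 27.2841 + 21.9551 = 102.8277

102.83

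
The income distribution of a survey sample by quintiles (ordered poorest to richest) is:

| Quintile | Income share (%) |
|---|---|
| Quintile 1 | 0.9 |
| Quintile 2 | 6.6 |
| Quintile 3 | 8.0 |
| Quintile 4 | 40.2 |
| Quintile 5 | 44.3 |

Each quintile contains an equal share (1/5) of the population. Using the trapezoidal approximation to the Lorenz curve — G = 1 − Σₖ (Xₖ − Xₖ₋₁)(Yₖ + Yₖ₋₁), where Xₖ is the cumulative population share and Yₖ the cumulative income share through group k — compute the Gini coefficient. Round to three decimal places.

0.482

Cumulative income shares Yₖ: 0.0090, 0.0750, 0.1550, 0.5570, 1.0000
Σ (Xₖ−Xₖ₋₁)(Yₖ+Yₖ₋₁) = (1/5)(0.0090+0.0000) + (1/5)(0.0750+0.0090) + (1/5)(0.1550+0.0750) + (1/5)(0.5570+0.1550) + (1/5)(1.0000+0.5570)
  = 0.0018 + 0.0168 + 0.0460 + 0.1424 + 0.3114 = 0.5184
G = 1 − 0.5184 = 0.4816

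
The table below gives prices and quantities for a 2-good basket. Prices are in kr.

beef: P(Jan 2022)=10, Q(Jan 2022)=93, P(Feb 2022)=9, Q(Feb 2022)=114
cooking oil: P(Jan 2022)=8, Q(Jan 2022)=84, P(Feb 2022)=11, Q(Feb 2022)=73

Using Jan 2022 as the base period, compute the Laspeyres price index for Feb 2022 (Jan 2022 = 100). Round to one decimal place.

109.9

Laspeyres price index uses base-period quantities as weights.
ΣP(Feb 2022)·Q(Jan 2022) = 9×93 + 11×84 = 837 + 924 = 1761
ΣP(Jan 2022)·Q(Jan 2022) = 10×93 + 8×84 = 930 + 672 = 1602
Index = 1761 / 1602 × 100 = 109.9251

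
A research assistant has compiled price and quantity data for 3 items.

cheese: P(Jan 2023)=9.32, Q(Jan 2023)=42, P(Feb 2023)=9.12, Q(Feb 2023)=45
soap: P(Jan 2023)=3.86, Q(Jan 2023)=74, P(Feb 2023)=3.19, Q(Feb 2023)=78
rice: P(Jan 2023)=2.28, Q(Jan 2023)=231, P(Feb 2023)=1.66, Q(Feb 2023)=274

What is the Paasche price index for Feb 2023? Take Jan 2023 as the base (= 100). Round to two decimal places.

Paasche price index uses current-period quantities as weights.
ΣP(Feb 2023)·Q(Feb 2023) = 9.12×45 + 3.19×78 + 1.66×274 = 410.4 + 248.82 + 454.84 = 1114.06
ΣP(Jan 2023)·Q(Feb 2023) = 9.32×45 + 3.86×78 + 2.28×274 = 419.4 + 301.08 + 624.72 = 1345.2
Index = 1114.06 / 1345.2 × 100 = 82.8174

82.82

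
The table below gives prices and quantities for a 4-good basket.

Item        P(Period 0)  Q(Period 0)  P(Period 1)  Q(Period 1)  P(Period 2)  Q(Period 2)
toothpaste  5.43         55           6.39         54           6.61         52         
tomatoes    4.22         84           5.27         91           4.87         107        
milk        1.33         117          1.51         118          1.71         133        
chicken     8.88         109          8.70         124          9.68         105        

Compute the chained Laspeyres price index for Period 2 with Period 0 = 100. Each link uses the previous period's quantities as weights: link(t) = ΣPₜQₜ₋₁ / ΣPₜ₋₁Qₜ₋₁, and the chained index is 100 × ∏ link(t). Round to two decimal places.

Link Period 0→Period 1:
ΣP(Period 1)Q(Period 0) = 6.39×55 + 5.27×84 + 1.51×117 + 8.70×109 = 351.45 + 442.68 + 176.67 + 948.3 = 1919.1
ΣP(Period 0)Q(Period 0) = 5.43×55 + 4.22×84 + 1.33×117 + 8.88×109 = 298.65 + 354.48 + 155.61 + 967.92 = 1776.66
link = 1919.1/1776.66 = 1.080173
Link Period 1→Period 2:
ΣP(Period 2)Q(Period 1) = 6.61×54 + 4.87×91 + 1.71×118 + 9.68×124 = 356.94 + 443.17 + 201.78 + 1200.32 = 2202.21
ΣP(Period 1)Q(Period 1) = 6.39×54 + 5.27×91 + 1.51×118 + 8.70×124 = 345.06 + 479.57 + 178.18 + 1078.8 = 2081.61
link = 2202.21/2081.61 = 1.057936
Chained index = 100 × 1.080173 × 1.057936 = 114.2754

114.28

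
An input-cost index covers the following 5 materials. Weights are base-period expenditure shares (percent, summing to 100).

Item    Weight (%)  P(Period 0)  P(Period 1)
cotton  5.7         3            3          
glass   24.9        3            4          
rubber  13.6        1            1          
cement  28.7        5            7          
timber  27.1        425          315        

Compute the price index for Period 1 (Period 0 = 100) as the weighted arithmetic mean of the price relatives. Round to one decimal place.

cotton: 5.7 × (3/3) = 5.7 × 1.000000 = 5.7000
glass: 24.9 × (4/3) = 24.9 × 1.333333 = 33.2000
rubber: 13.6 × (1/1) = 13.6 × 1.000000 = 13.6000
cement: 28.7 × (7/5) = 28.7 × 1.400000 = 40.1800
timber: 27.1 × (315/425) = 27.1 × 0.741176 = 20.0859
Index = Σ wᵢ·(p₁ᵢ/p₀ᵢ) = 5.7000 + 33.2000 + 13.6000 + 40.1800 + 20.0859 = 112.7659

112.8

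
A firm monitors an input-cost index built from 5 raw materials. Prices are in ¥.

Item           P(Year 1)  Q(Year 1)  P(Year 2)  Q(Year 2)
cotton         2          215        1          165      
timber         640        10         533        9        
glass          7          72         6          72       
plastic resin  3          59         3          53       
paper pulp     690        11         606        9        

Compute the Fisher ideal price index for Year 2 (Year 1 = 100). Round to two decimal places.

84.90

Laspeyres component (base-period weights):
ΣP(Year 2)Q(Year 1) = 1×215 + 533×10 + 6×72 + 3×59 + 606×11 = 215 + 5330 + 432 + 177 + 6666 = 12820
ΣP(Year 1)Q(Year 1) = 2×215 + 640×10 + 7×72 + 3×59 + 690×11 = 430 + 6400 + 504 + 177 + 7590 = 15101
L = 12820 / 15101 × 100 = 84.8950
Paasche component (current-period weights):
ΣP(Year 2)Q(Year 2) = 1×165 + 533×9 + 6×72 + 3×53 + 606×9 = 165 + 4797 + 432 + 159 + 5454 = 11007
ΣP(Year 1)Q(Year 2) = 2×165 + 640×9 + 7×72 + 3×53 + 690×9 = 330 + 5760 + 504 + 159 + 6210 = 12963
P = 11007 / 12963 × 100 = 84.9109
Fisher = √(L × P) = √(84.8950 × 84.9109) = 84.9030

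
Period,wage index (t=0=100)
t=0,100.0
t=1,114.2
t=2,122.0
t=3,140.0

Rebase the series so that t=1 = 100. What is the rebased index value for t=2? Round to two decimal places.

Rebased(t=2) = 122.0 / 114.2 × 100 = 106.8301

106.83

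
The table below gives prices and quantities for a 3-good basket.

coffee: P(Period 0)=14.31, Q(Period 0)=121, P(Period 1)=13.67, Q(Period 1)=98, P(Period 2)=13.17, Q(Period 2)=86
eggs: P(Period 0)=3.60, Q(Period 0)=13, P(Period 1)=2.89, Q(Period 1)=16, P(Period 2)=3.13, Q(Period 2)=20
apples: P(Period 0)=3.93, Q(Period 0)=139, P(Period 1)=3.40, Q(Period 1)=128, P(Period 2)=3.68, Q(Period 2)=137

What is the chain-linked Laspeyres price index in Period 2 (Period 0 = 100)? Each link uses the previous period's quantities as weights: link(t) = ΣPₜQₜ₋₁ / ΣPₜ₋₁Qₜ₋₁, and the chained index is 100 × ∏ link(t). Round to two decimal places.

Link Period 0→Period 1:
ΣP(Period 1)Q(Period 0) = 13.67×121 + 2.89×13 + 3.40×139 = 1654.07 + 37.57 + 472.6 = 2164.24
ΣP(Period 0)Q(Period 0) = 14.31×121 + 3.60×13 + 3.93×139 = 1731.51 + 46.8 + 546.27 = 2324.58
link = 2164.24/2324.58 = 0.931024
Link Period 1→Period 2:
ΣP(Period 2)Q(Period 1) = 13.17×98 + 3.13×16 + 3.68×128 = 1290.66 + 50.08 + 471.04 = 1811.78
ΣP(Period 1)Q(Period 1) = 13.67×98 + 2.89×16 + 3.40×128 = 1339.66 + 46.24 + 435.2 = 1821.1
link = 1811.78/1821.1 = 0.994882
Chained index = 100 × 0.931024 × 0.994882 = 92.6259

92.63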